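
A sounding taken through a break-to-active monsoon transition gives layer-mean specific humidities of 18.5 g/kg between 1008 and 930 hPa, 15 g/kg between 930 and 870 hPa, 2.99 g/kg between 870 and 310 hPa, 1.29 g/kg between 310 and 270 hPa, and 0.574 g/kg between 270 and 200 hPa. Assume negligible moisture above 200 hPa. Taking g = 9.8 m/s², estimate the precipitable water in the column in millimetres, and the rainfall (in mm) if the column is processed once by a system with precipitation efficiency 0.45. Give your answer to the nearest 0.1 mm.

PW ≈ 41.9 mm; rainfall ≈ 18.9 mm

Precipitable water is the column-integrated vapour mass per unit area: PW = (1/g) Σ q̄ Δp, with q in kg/kg and Δp in Pa (1 kg/m² of water = 1 mm).
Layer 1008–930 hPa: Δp = 78 hPa = 7800 Pa, q̄ = 0.0185 kg/kg → 0.0185 × 7800 / 9.8 = 14.72 mm
Layer 930–870 hPa: Δp = 60 hPa = 6000 Pa, q̄ = 0.015 kg/kg → 0.015 × 6000 / 9.8 = 9.18 mm
Layer 870–310 hPa: Δp = 560 hPa = 56000 Pa, q̄ = 0.00299 kg/kg → 0.00299 × 56000 / 9.8 = 17.09 mm
Layer 310–270 hPa: Δp = 40 hPa = 4000 Pa, q̄ = 0.00129 kg/kg → 0.00129 × 4000 / 9.8 = 0.53 mm
Layer 270–200 hPa: Δp = 70 hPa = 7000 Pa, q̄ = 0.000574 kg/kg → 0.000574 × 7000 / 9.8 = 0.41 mm
PW = 14.72 + 9.18 + 17.09 + 0.53 + 0.41 = 41.93 ≈ 41.9 mm.
Rainfall = ε × PW = 0.45 × 41.9 = 18.9 mm.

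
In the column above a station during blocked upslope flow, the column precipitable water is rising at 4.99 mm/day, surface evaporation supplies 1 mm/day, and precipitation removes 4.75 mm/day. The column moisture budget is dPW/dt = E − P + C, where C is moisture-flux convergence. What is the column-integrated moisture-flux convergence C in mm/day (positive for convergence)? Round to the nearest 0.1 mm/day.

dPW/dt = +4.99 mm/day.
C = dPW/dt − E + P = (+4.99) − 1 + 4.75 = 8.7 mm/day.

C ≈ 8.7 mm/day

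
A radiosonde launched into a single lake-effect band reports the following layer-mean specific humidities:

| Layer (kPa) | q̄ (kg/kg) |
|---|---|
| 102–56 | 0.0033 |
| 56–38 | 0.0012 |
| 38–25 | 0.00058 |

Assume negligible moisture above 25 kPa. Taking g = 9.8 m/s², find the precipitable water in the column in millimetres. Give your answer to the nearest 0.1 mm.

PW ≈ 18.5 mm

Precipitable water is the column-integrated vapour mass per unit area: PW = (1/g) Σ q̄ Δp, with q in kg/kg and Δp in Pa (1 kg/m² of water = 1 mm).
Layer 102–56 kPa: Δp = 460 hPa = 46000 Pa, q̄ = 0.0033 kg/kg → 0.0033 × 46000 / 9.8 = 15.49 mm
Layer 56–38 kPa: Δp = 180 hPa = 18000 Pa, q̄ = 0.0012 kg/kg → 0.0012 × 18000 / 9.8 = 2.20 mm
Layer 38–25 kPa: Δp = 130 hPa = 13000 Pa, q̄ = 0.00058 kg/kg → 0.00058 × 13000 / 9.8 = 0.77 mm
PW = 15.49 + 2.20 + 0.77 = 18.46 ≈ 18.5 mm.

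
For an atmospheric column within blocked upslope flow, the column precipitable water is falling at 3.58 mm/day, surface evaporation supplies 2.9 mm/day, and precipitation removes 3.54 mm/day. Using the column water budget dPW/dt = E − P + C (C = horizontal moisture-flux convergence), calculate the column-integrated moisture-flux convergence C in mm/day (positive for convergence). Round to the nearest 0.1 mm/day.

C ≈ -2.9 mm/day

dPW/dt = -3.58 mm/day.
C = dPW/dt − E + P = (-3.58) − 2.9 + 3.54 = -2.9 mm/day.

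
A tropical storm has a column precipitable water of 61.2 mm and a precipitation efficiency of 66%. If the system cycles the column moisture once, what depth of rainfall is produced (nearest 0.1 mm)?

rainfall ≈ 40.4 mm

Rainfall = ε × PW = 0.66 × 61.2 = 40.4 mm.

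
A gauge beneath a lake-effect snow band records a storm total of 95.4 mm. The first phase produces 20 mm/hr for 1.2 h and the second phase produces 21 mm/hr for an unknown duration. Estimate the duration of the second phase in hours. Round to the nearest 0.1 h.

duration ≈ 3.4 h

Known phases: 20 × 1.2 = 24 mm.
Remaining depth = 95.4 − 24 = 71.4 mm.
Duration = 71.4 / 21 = 3.4 h.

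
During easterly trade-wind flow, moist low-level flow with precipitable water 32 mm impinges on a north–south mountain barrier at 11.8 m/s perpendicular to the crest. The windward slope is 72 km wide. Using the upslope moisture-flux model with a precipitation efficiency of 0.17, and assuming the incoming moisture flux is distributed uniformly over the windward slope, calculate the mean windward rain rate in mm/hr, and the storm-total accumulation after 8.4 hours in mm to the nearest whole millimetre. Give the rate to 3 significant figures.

Incoming column moisture flux per unit ridge length: F = V × PW = 11.8 × 32 = 377.6 mm·m/s.
Spread over the 72 km slope with efficiency ε = 0.17: R = ε·F/W = 0.17 × 377.6 / 72000 m = 8.916e-04 mm/s.
R = 8.916e-04 × 3600 = 3.21 mm/hr.
Over 8.4 h: total = 3.21 × 8.4 = 26.964 ≈ 27 mm.

R ≈ 3.21 mm/hr; total ≈ 27 mm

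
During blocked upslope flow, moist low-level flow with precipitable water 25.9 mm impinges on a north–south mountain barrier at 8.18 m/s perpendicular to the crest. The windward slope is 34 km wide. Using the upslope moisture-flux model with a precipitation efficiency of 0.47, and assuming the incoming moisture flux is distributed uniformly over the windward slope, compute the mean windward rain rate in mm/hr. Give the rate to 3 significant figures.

Incoming column moisture flux per unit ridge length: F = V × PW = 8.18 × 25.9 = 211.862 mm·m/s.
Spread over the 34 km slope with efficiency ε = 0.47: R = ε·F/W = 0.47 × 211.862 / 34000 m = 2.929e-03 mm/s.
R = 2.929e-03 × 3600 = 10.5 mm/hr.

R ≈ 10.5 mm/hr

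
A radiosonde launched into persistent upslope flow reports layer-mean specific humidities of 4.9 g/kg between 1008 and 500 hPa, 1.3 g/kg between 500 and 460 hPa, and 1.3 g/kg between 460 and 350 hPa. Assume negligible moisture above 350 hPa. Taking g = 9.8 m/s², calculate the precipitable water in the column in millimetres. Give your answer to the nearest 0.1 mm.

PW ≈ 27.4 mm

Precipitable water is the column-integrated vapour mass per unit area: PW = (1/g) Σ q̄ Δp, with q in kg/kg and Δp in Pa (1 kg/m² of water = 1 mm).
Layer 1008–500 hPa: Δp = 508 hPa = 50800 Pa, q̄ = 0.0049 kg/kg → 0.0049 × 50800 / 9.8 = 25.40 mm
Layer 500–460 hPa: Δp = 40 hPa = 4000 Pa, q̄ = 0.0013 kg/kg → 0.0013 × 4000 / 9.8 = 0.53 mm
Layer 460–350 hPa: Δp = 110 hPa = 11000 Pa, q̄ = 0.0013 kg/kg → 0.0013 × 11000 / 9.8 = 1.46 mm
PW = 25.40 + 0.53 + 1.46 = 27.39 ≈ 27.4 mm.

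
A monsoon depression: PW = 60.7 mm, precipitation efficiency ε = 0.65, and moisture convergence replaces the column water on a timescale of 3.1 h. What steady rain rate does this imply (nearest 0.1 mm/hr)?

R ≈ 12.7 mm/hr

Each overturning extracts ε × PW = 0.65 × 60.7 = 39.455 mm.
Rate = ε·PW / τ = 39.455 / 3.1 h = 12.7 mm/hr.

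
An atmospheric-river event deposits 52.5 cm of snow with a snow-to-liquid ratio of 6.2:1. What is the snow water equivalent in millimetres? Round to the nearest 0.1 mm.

SWE ≈ 84.7 mm

SWE = snow depth / ratio = 52.5 cm / 6.2 = 8.468 cm = 84.7 mm.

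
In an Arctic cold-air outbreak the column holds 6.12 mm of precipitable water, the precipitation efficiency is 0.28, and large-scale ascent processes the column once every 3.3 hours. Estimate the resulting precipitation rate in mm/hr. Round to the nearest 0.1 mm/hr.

R ≈ 0.5 mm/hr

Each overturning extracts ε × PW = 0.28 × 6.12 = 1.7136 mm.
Rate = ε·PW / τ = 1.7136 / 3.3 h = 0.5 mm/hr.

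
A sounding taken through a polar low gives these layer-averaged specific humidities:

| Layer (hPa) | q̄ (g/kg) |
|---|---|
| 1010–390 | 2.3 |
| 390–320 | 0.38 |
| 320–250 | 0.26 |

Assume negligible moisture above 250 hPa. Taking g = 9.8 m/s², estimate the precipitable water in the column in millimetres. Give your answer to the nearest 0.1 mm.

Precipitable water is the column-integrated vapour mass per unit area: PW = (1/g) Σ q̄ Δp, with q in kg/kg and Δp in Pa (1 kg/m² of water = 1 mm).
Layer 1010–390 hPa: Δp = 620 hPa = 62000 Pa, q̄ = 0.0023 kg/kg → 0.0023 × 62000 / 9.8 = 14.55 mm
Layer 390–320 hPa: Δp = 70 hPa = 7000 Pa, q̄ = 0.00038 kg/kg → 0.00038 × 7000 / 9.8 = 0.27 mm
Layer 320–250 hPa: Δp = 70 hPa = 7000 Pa, q̄ = 0.00026 kg/kg → 0.00026 × 7000 / 9.8 = 0.19 mm
PW = 14.55 + 0.27 + 0.19 = 15.01 ≈ 15.0 mm.

PW ≈ 15.0 mm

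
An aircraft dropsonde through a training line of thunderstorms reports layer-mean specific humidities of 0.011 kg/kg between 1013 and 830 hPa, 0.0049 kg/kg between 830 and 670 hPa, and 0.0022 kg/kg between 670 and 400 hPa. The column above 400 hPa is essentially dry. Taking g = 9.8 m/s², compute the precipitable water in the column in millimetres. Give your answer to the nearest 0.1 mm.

Precipitable water is the column-integrated vapour mass per unit area: PW = (1/g) Σ q̄ Δp, with q in kg/kg and Δp in Pa (1 kg/m² of water = 1 mm).
Layer 1013–830 hPa: Δp = 183 hPa = 18300 Pa, q̄ = 0.011 kg/kg → 0.011 × 18300 / 9.8 = 20.54 mm
Layer 830–670 hPa: Δp = 160 hPa = 16000 Pa, q̄ = 0.0049 kg/kg → 0.0049 × 16000 / 9.8 = 8.00 mm
Layer 670–400 hPa: Δp = 270 hPa = 27000 Pa, q̄ = 0.0022 kg/kg → 0.0022 × 27000 / 9.8 = 6.06 mm
PW = 20.54 + 8.00 + 6.06 = 34.60 ≈ 34.6 mm.

PW ≈ 34.6 mm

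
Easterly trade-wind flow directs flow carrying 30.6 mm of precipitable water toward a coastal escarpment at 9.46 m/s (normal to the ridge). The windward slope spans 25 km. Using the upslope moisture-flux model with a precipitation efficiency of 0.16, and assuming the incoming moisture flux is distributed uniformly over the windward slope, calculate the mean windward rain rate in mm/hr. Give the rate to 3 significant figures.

R ≈ 6.67 mm/hr

Incoming column moisture flux per unit ridge length: F = V × PW = 9.46 × 30.6 = 289.476 mm·m/s.
Spread over the 25 km slope with efficiency ε = 0.16: R = ε·F/W = 0.16 × 289.476 / 25000 m = 1.853e-03 mm/s.
R = 1.853e-03 × 3600 = 6.67 mm/hr.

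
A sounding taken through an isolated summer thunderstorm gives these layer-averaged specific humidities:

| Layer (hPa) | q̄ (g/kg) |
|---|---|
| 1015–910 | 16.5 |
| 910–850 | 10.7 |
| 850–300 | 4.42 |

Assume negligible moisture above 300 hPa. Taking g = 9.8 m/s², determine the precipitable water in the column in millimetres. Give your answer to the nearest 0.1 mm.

Precipitable water is the column-integrated vapour mass per unit area: PW = (1/g) Σ q̄ Δp, with q in kg/kg and Δp in Pa (1 kg/m² of water = 1 mm).
Layer 1015–910 hPa: Δp = 105 hPa = 10500 Pa, q̄ = 0.0165 kg/kg → 0.0165 × 10500 / 9.8 = 17.68 mm
Layer 910–850 hPa: Δp = 60 hPa = 6000 Pa, q̄ = 0.0107 kg/kg → 0.0107 × 6000 / 9.8 = 6.55 mm
Layer 850–300 hPa: Δp = 550 hPa = 55000 Pa, q̄ = 0.00442 kg/kg → 0.00442 × 55000 / 9.8 = 24.81 mm
PW = 17.68 + 6.55 + 24.81 = 49.04 ≈ 49.0 mm.

PW ≈ 49.0 mm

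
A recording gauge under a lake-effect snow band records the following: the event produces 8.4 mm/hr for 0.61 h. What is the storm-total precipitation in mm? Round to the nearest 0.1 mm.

total ≈ 5.1 mm

Total = Σ Rᵢ Δtᵢ = 8.4 × 0.61
      = 5.124 = 5.1 mm.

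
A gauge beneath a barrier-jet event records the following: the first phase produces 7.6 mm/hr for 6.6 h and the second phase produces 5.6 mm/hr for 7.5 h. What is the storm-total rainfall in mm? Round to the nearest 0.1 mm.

total ≈ 92.2 mm

Total = Σ Rᵢ Δtᵢ = 7.6 × 6.6 + 5.6 × 7.5
      = 50.16 + 42 = 92.2 mm.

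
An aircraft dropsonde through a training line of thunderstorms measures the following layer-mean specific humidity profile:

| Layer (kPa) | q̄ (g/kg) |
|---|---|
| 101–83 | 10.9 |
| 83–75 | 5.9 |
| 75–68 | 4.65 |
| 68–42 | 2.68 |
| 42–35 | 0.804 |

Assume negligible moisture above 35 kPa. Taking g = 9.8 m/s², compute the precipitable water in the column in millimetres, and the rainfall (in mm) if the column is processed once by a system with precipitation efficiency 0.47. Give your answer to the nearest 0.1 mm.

PW ≈ 35.8 mm; rainfall ≈ 16.8 mm

Precipitable water is the column-integrated vapour mass per unit area: PW = (1/g) Σ q̄ Δp, with q in kg/kg and Δp in Pa (1 kg/m² of water = 1 mm).
Layer 101–83 kPa: Δp = 180 hPa = 18000 Pa, q̄ = 0.0109 kg/kg → 0.0109 × 18000 / 9.8 = 20.02 mm
Layer 83–75 kPa: Δp = 80 hPa = 8000 Pa, q̄ = 0.0059 kg/kg → 0.0059 × 8000 / 9.8 = 4.82 mm
Layer 75–68 kPa: Δp = 70 hPa = 7000 Pa, q̄ = 0.00465 kg/kg → 0.00465 × 7000 / 9.8 = 3.32 mm
Layer 68–42 kPa: Δp = 260 hPa = 26000 Pa, q̄ = 0.00268 kg/kg → 0.00268 × 26000 / 9.8 = 7.11 mm
Layer 42–35 kPa: Δp = 70 hPa = 7000 Pa, q̄ = 0.000804 kg/kg → 0.000804 × 7000 / 9.8 = 0.57 mm
PW = 20.02 + 4.82 + 3.32 + 7.11 + 0.57 = 35.84 ≈ 35.8 mm.
Rainfall = ε × PW = 0.47 × 35.8 = 16.8 mm.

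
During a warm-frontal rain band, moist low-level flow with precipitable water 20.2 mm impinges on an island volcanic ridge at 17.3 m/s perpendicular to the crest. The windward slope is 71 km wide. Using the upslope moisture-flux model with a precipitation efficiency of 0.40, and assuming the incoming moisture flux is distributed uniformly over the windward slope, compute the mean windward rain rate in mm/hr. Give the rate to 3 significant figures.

R ≈ 7.09 mm/hr

Incoming column moisture flux per unit ridge length: F = V × PW = 17.3 × 20.2 = 349.46 mm·m/s.
Spread over the 71 km slope with efficiency ε = 0.40: R = ε·F/W = 0.40 × 349.46 / 71000 m = 1.969e-03 mm/s.
R = 1.969e-03 × 3600 = 7.09 mm/hr.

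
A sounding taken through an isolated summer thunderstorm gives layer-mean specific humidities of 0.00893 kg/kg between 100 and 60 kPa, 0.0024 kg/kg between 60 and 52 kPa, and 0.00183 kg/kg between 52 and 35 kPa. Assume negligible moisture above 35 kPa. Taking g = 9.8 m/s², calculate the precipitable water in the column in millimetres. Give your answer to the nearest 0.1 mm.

Precipitable water is the column-integrated vapour mass per unit area: PW = (1/g) Σ q̄ Δp, with q in kg/kg and Δp in Pa (1 kg/m² of water = 1 mm).
Layer 100–60 kPa: Δp = 400 hPa = 40000 Pa, q̄ = 0.00893 kg/kg → 0.00893 × 40000 / 9.8 = 36.45 mm
Layer 60–52 kPa: Δp = 80 hPa = 8000 Pa, q̄ = 0.0024 kg/kg → 0.0024 × 8000 / 9.8 = 1.96 mm
Layer 52–35 kPa: Δp = 170 hPa = 17000 Pa, q̄ = 0.00183 kg/kg → 0.00183 × 17000 / 9.8 = 3.17 mm
PW = 36.45 + 1.96 + 3.17 = 41.58 ≈ 41.6 mm.

PW ≈ 41.6 mm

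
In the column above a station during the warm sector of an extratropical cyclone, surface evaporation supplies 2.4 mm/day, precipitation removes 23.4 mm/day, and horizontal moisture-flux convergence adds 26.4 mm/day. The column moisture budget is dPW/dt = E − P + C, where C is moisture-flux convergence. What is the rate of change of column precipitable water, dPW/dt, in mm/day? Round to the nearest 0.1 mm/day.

dPW/dt ≈ 5.4 mm/day

dPW/dt = E − P + C = 2.4 − 23.4 + (26.4) = 5.4 mm/day.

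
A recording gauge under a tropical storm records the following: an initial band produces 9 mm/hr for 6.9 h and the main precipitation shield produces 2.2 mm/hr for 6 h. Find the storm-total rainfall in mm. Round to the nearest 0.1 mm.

Total = Σ Rᵢ Δtᵢ = 9 × 6.9 + 2.2 × 6
      = 62.1 + 13.2 = 75.3 mm.

total ≈ 75.3 mm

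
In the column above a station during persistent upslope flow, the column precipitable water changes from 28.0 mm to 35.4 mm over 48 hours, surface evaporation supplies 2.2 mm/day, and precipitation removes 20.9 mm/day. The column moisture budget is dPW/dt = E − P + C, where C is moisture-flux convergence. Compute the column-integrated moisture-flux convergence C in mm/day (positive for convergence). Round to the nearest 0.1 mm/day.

C ≈ 22.4 mm/day

dPW/dt = (35.4 − 28.0) mm / (48/24 day) = +3.700 mm/day.
C = dPW/dt − E + P = (+3.700) − 2.2 + 20.9 = 22.4 mm/day.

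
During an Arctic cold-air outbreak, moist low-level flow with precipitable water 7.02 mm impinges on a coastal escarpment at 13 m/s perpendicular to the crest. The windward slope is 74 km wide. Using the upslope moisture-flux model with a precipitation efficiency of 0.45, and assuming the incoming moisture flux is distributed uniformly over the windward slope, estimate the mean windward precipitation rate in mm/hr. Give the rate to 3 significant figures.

R ≈ 2.00 mm/hr

Incoming column moisture flux per unit ridge length: F = V × PW = 13 × 7.02 = 91.26 mm·m/s.
Spread over the 74 km slope with efficiency ε = 0.45: R = ε·F/W = 0.45 × 91.26 / 74000 m = 5.550e-04 mm/s.
R = 5.550e-04 × 3600 = 2.00 mm/hr.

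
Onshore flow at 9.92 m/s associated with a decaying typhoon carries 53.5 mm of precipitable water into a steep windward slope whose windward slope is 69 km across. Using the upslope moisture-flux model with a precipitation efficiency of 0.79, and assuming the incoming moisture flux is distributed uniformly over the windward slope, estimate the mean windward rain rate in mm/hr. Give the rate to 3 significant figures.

R ≈ 21.9 mm/hr

Incoming column moisture flux per unit ridge length: F = V × PW = 9.92 × 53.5 = 530.72 mm·m/s.
Spread over the 69 km slope with efficiency ε = 0.79: R = ε·F/W = 0.79 × 530.72 / 69000 m = 6.076e-03 mm/s.
R = 6.076e-03 × 3600 = 21.9 mm/hr.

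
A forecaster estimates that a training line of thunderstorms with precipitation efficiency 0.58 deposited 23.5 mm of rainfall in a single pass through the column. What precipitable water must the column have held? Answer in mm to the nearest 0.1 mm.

PW ≈ 40.5 mm

PW = rainfall / ε = 23.5 / 0.58 = 40.5 mm.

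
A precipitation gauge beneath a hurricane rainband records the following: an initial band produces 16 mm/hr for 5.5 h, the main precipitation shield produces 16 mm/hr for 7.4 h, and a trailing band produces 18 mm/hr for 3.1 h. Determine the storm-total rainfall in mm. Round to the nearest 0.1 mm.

total ≈ 262.2 mm

Total = Σ Rᵢ Δtᵢ = 16 × 5.5 + 16 × 7.4 + 18 × 3.1
      = 88 + 118.4 + 55.8 = 262.2 mm.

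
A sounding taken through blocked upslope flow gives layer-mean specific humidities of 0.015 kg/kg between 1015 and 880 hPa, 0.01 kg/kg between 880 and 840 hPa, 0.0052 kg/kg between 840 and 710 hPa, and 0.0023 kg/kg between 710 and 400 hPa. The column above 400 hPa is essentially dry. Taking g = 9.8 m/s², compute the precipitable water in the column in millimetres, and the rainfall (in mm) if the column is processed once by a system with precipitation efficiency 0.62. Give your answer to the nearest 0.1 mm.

Precipitable water is the column-integrated vapour mass per unit area: PW = (1/g) Σ q̄ Δp, with q in kg/kg and Δp in Pa (1 kg/m² of water = 1 mm).
Layer 1015–880 hPa: Δp = 135 hPa = 13500 Pa, q̄ = 0.015 kg/kg → 0.015 × 13500 / 9.8 = 20.66 mm
Layer 880–840 hPa: Δp = 40 hPa = 4000 Pa, q̄ = 0.01 kg/kg → 0.01 × 4000 / 9.8 = 4.08 mm
Layer 840–710 hPa: Δp = 130 hPa = 13000 Pa, q̄ = 0.0052 kg/kg → 0.0052 × 13000 / 9.8 = 6.90 mm
Layer 710–400 hPa: Δp = 310 hPa = 31000 Pa, q̄ = 0.0023 kg/kg → 0.0023 × 31000 / 9.8 = 7.28 mm
PW = 20.66 + 4.08 + 6.90 + 7.28 = 38.92 ≈ 38.9 mm.
Rainfall = ε × PW = 0.62 × 38.9 = 24.1 mm.

PW ≈ 38.9 mm; rainfall ≈ 24.1 mm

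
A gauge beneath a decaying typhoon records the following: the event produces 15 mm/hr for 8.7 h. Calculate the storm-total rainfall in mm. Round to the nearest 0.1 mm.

total ≈ 130.5 mm

Total = Σ Rᵢ Δtᵢ = 15 × 8.7
      = 130.5 = 130.5 mm.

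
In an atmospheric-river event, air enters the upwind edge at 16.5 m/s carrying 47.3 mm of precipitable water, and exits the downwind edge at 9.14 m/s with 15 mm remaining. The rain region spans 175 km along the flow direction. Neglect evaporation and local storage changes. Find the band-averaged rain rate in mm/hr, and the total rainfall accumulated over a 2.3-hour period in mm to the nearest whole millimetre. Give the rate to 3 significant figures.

Column moisture flux per unit crosswind length is F = V × PW.
Inflow: F_in = 16.5 × 47.3 = 780.45 mm·m/s
Outflow: F_out = 9.14 × 15 = 137.1 mm·m/s
Steady-state rate R = (F_in − F_out)/L = (780.45 − 137.1) / 175000 m = 3.676e-03 mm/s.
R = 3.676e-03 × 3600 = 13.2 mm/hr.
Over 2.3 h: total = 13.2 × 2.3 = 30.36 ≈ 30 mm.

R ≈ 13.2 mm/hr; total ≈ 30 mm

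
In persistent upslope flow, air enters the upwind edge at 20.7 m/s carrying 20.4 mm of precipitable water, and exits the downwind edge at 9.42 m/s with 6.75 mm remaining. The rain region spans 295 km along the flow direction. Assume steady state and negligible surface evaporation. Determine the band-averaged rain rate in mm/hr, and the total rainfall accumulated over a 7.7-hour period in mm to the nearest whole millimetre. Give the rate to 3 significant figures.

R ≈ 4.38 mm/hr; total ≈ 34 mm

Column moisture flux per unit crosswind length is F = V × PW.
Inflow: F_in = 20.7 × 20.4 = 422.28 mm·m/s
Outflow: F_out = 9.42 × 6.75 = 63.585 mm·m/s
Steady-state rate R = (F_in − F_out)/L = (422.28 − 63.585) / 295000 m = 1.216e-03 mm/s.
R = 1.216e-03 × 3600 = 4.38 mm/hr.
Over 7.7 h: total = 4.38 × 7.7 = 33.726 ≈ 34 mm.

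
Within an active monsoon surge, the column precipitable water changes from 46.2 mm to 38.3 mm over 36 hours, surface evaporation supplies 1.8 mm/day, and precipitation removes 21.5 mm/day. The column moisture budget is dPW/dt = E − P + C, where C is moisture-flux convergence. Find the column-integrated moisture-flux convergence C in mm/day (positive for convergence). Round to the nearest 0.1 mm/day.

C ≈ 14.4 mm/day

dPW/dt = (38.3 − 46.2) mm / (36/24 day) = -5.267 mm/day.
C = dPW/dt − E + P = (-5.267) − 1.8 + 21.5 = 14.4 mm/day.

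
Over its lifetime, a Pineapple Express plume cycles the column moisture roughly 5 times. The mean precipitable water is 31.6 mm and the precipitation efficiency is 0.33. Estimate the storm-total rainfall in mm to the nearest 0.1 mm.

rainfall ≈ 52.1 mm

Each cycle deposits ε × PW = 0.33 × 31.6 = 10.428 mm.
Over 5 cycles: 5 × 10.428 = 52.1 mm.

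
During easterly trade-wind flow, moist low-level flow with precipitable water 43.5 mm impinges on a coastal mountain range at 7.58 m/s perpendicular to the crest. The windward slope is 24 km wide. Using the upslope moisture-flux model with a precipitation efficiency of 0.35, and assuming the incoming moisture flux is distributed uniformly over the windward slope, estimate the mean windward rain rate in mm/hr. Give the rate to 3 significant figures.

R ≈ 17.3 mm/hr

Incoming column moisture flux per unit ridge length: F = V × PW = 7.58 × 43.5 = 329.73 mm·m/s.
Spread over the 24 km slope with efficiency ε = 0.35: R = ε·F/W = 0.35 × 329.73 / 24000 m = 4.809e-03 mm/s.
R = 4.809e-03 × 3600 = 17.3 mm/hr.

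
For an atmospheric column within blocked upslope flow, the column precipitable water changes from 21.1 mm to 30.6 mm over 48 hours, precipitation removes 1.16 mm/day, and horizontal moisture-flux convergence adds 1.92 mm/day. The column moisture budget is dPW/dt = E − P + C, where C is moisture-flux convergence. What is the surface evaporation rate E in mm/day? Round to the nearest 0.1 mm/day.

dPW/dt = (30.6 − 21.1) mm / (48/24 day) = +4.750 mm/day.
E = dPW/dt + P − C = (+4.750) + 1.16 − (1.92) = 4.0 mm/day.

E ≈ 4.0 mm/day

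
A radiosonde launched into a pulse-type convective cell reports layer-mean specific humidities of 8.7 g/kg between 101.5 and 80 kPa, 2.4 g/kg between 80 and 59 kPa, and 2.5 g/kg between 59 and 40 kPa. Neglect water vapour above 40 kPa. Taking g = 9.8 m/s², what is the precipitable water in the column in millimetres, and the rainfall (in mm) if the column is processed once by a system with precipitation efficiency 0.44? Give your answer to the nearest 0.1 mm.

Precipitable water is the column-integrated vapour mass per unit area: PW = (1/g) Σ q̄ Δp, with q in kg/kg and Δp in Pa (1 kg/m² of water = 1 mm).
Layer 101.5–80 kPa: Δp = 215 hPa = 21500 Pa, q̄ = 0.0087 kg/kg → 0.0087 × 21500 / 9.8 = 19.09 mm
Layer 80–59 kPa: Δp = 210 hPa = 21000 Pa, q̄ = 0.0024 kg/kg → 0.0024 × 21000 / 9.8 = 5.14 mm
Layer 59–40 kPa: Δp = 190 hPa = 19000 Pa, q̄ = 0.0025 kg/kg → 0.0025 × 19000 / 9.8 = 4.85 mm
PW = 19.09 + 5.14 + 4.85 = 29.08 ≈ 29.1 mm.
Rainfall = ε × PW = 0.44 × 29.1 = 12.8 mm.

PW ≈ 29.1 mm; rainfall ≈ 12.8 mm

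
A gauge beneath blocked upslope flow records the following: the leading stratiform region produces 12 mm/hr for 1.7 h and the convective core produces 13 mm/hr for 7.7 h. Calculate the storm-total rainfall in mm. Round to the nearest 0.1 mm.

total ≈ 120.5 mm

Total = Σ Rᵢ Δtᵢ = 12 × 1.7 + 13 × 7.7
      = 20.4 + 100.1 = 120.5 mm.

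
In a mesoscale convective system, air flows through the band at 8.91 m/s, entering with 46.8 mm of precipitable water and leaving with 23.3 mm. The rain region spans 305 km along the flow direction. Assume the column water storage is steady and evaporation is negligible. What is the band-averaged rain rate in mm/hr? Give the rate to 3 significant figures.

Column moisture flux per unit crosswind length is F = V × PW.
Inflow: F_in = 8.91 × 46.8 = 416.988 mm·m/s
Outflow: F_out = 8.91 × 23.3 = 207.603 mm·m/s
Steady-state rate R = (F_in − F_out)/L = (416.988 − 207.603) / 305000 m = 6.865e-04 mm/s.
R = 6.865e-04 × 3600 = 2.47 mm/hr.

R ≈ 2.47 mm/hr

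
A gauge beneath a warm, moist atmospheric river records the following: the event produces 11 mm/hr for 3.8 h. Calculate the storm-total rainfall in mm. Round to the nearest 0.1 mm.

Total = Σ Rᵢ Δtᵢ = 11 × 3.8
      = 41.8 = 41.8 mm.

total ≈ 41.8 mm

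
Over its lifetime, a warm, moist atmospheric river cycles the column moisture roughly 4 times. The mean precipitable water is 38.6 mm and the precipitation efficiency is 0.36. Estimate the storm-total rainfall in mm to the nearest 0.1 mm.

Each cycle deposits ε × PW = 0.36 × 38.6 = 13.896 mm.
Over 4 cycles: 4 × 13.896 = 55.6 mm.

rainfall ≈ 55.6 mm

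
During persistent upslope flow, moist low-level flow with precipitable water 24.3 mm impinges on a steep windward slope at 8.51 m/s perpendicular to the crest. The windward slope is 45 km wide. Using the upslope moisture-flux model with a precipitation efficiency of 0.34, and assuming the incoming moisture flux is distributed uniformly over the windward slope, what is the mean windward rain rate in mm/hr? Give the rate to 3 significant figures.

R ≈ 5.62 mm/hr

Incoming column moisture flux per unit ridge length: F = V × PW = 8.51 × 24.3 = 206.793 mm·m/s.
Spread over the 45 km slope with efficiency ε = 0.34: R = ε·F/W = 0.34 × 206.793 / 45000 m = 1.562e-03 mm/s.
R = 1.562e-03 × 3600 = 5.62 mm/hr.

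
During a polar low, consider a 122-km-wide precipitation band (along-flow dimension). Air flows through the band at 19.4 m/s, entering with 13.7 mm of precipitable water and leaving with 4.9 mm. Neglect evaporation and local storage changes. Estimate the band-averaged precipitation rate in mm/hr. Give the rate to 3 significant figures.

Column moisture flux per unit crosswind length is F = V × PW.
Inflow: F_in = 19.4 × 13.7 = 265.78 mm·m/s
Outflow: F_out = 19.4 × 4.9 = 95.06 mm·m/s
Steady-state rate R = (F_in − F_out)/L = (265.78 − 95.06) / 122000 m = 1.399e-03 mm/s.
R = 1.399e-03 × 3600 = 5.04 mm/hr.

R ≈ 5.04 mm/hr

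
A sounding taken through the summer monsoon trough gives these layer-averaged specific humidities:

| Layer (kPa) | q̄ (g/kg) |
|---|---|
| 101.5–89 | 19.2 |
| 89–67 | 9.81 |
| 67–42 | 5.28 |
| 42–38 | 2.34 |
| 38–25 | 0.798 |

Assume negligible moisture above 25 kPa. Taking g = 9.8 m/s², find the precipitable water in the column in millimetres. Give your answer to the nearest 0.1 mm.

Precipitable water is the column-integrated vapour mass per unit area: PW = (1/g) Σ q̄ Δp, with q in kg/kg and Δp in Pa (1 kg/m² of water = 1 mm).
Layer 101.5–89 kPa: Δp = 125 hPa = 12500 Pa, q̄ = 0.0192 kg/kg → 0.0192 × 12500 / 9.8 = 24.49 mm
Layer 89–67 kPa: Δp = 220 hPa = 22000 Pa, q̄ = 0.00981 kg/kg → 0.00981 × 22000 / 9.8 = 22.02 mm
Layer 67–42 kPa: Δp = 250 hPa = 25000 Pa, q̄ = 0.00528 kg/kg → 0.00528 × 25000 / 9.8 = 13.47 mm
Layer 42–38 kPa: Δp = 40 hPa = 4000 Pa, q̄ = 0.00234 kg/kg → 0.00234 × 4000 / 9.8 = 0.96 mm
Layer 38–25 kPa: Δp = 130 hPa = 13000 Pa, q̄ = 0.000798 kg/kg → 0.000798 × 13000 / 9.8 = 1.06 mm
PW = 24.49 + 22.02 + 13.47 + 0.96 + 1.06 = 62.00 ≈ 62.0 mm.

PW ≈ 62.0 mm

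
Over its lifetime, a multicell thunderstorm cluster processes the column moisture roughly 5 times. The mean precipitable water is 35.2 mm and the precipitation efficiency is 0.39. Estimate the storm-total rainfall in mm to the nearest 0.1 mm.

Each cycle deposits ε × PW = 0.39 × 35.2 = 13.728 mm.
Over 5 cycles: 5 × 13.728 = 68.6 mm.

rainfall ≈ 68.6 mm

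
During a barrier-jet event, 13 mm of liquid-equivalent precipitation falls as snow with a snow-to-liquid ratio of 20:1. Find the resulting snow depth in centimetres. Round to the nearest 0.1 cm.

snow depth ≈ 26.0 cm

Snow depth = liquid × ratio = 13 mm × 20 = 260 mm = 26.0 cm.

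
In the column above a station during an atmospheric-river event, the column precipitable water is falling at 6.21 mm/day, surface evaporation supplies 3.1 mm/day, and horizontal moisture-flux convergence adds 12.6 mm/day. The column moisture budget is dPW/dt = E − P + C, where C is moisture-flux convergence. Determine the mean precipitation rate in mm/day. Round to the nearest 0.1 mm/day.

P ≈ 21.9 mm/day

dPW/dt = -6.21 mm/day.
P = E + C − dPW/dt = 3.1 + (12.6) − (-6.21) = 21.9 mm/day.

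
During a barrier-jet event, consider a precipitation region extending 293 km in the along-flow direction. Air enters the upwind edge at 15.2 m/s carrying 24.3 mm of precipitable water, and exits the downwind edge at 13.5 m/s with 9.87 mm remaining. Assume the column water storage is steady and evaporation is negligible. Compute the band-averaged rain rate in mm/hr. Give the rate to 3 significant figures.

Column moisture flux per unit crosswind length is F = V × PW.
Inflow: F_in = 15.2 × 24.3 = 369.36 mm·m/s
Outflow: F_out = 13.5 × 9.87 = 133.245 mm·m/s
Steady-state rate R = (F_in − F_out)/L = (369.36 − 133.245) / 293000 m = 8.059e-04 mm/s.
R = 8.059e-04 × 3600 = 2.90 mm/hr.

R ≈ 2.90 mm/hr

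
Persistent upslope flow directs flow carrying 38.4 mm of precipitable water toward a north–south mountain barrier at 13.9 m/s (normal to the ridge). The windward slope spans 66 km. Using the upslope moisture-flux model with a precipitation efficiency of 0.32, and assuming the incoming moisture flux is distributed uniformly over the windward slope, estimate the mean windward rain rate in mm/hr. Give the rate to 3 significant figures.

R ≈ 9.32 mm/hr

Incoming column moisture flux per unit ridge length: F = V × PW = 13.9 × 38.4 = 533.76 mm·m/s.
Spread over the 66 km slope with efficiency ε = 0.32: R = ε·F/W = 0.32 × 533.76 / 66000 m = 2.588e-03 mm/s.
R = 2.588e-03 × 3600 = 9.32 mm/hr.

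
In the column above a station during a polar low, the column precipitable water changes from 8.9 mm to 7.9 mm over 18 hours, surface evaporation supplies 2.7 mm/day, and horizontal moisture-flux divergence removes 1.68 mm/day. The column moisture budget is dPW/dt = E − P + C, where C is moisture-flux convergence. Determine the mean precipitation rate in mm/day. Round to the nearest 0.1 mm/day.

P ≈ 2.4 mm/day

dPW/dt = (7.9 − 8.9) mm / (18/24 day) = -1.333 mm/day.
P = E + C − dPW/dt = 2.7 + (-1.68) − (-1.333) = 2.4 mm/day.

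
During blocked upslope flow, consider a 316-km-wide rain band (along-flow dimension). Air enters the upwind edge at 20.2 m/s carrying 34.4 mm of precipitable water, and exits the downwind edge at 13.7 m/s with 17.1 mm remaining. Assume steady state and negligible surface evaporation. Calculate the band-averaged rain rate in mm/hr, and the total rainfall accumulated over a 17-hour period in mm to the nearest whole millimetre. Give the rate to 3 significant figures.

R ≈ 5.25 mm/hr; total ≈ 89 mm

Column moisture flux per unit crosswind length is F = V × PW.
Inflow: F_in = 20.2 × 34.4 = 694.88 mm·m/s
Outflow: F_out = 13.7 × 17.1 = 234.27 mm·m/s
Steady-state rate R = (F_in − F_out)/L = (694.88 − 234.27) / 316000 m = 1.458e-03 mm/s.
R = 1.458e-03 × 3600 = 5.25 mm/hr.
Over 17 h: total = 5.25 × 17 = 89.25 ≈ 89 mm.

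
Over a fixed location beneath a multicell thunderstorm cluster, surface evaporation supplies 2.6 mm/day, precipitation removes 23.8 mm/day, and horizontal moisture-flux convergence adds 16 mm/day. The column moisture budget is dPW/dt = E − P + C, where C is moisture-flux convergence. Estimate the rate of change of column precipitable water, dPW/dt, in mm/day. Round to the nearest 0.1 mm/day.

dPW/dt = E − P + C = 2.6 − 23.8 + (16) = -5.2 mm/day.

dPW/dt ≈ -5.2 mm/day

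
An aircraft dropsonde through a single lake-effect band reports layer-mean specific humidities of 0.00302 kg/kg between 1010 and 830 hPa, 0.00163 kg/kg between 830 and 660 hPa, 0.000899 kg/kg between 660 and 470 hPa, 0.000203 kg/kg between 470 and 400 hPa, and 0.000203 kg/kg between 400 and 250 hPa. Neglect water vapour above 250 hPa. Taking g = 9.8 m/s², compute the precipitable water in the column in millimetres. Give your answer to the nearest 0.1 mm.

PW ≈ 10.6 mm

Precipitable water is the column-integrated vapour mass per unit area: PW = (1/g) Σ q̄ Δp, with q in kg/kg and Δp in Pa (1 kg/m² of water = 1 mm).
Layer 1010–830 hPa: Δp = 180 hPa = 18000 Pa, q̄ = 0.00302 kg/kg → 0.00302 × 18000 / 9.8 = 5.55 mm
Layer 830–660 hPa: Δp = 170 hPa = 17000 Pa, q̄ = 0.00163 kg/kg → 0.00163 × 17000 / 9.8 = 2.83 mm
Layer 660–470 hPa: Δp = 190 hPa = 19000 Pa, q̄ = 0.000899 kg/kg → 0.000899 × 19000 / 9.8 = 1.74 mm
Layer 470–400 hPa: Δp = 70 hPa = 7000 Pa, q̄ = 0.000203 kg/kg → 0.000203 × 7000 / 9.8 = 0.15 mm
Layer 400–250 hPa: Δp = 150 hPa = 15000 Pa, q̄ = 0.000203 kg/kg → 0.000203 × 15000 / 9.8 = 0.31 mm
PW = 5.55 + 2.83 + 1.74 + 0.15 + 0.31 = 10.58 ≈ 10.6 mm.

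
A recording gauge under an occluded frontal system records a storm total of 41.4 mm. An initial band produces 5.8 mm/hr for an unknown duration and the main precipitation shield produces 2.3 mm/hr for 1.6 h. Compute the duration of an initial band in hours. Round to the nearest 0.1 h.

duration ≈ 6.5 h

Known phases: 2.3 × 1.6 = 3.68 mm.
Remaining depth = 41.4 − 3.68 = 37.72 mm.
Duration = 37.72 / 5.8 = 6.5 h.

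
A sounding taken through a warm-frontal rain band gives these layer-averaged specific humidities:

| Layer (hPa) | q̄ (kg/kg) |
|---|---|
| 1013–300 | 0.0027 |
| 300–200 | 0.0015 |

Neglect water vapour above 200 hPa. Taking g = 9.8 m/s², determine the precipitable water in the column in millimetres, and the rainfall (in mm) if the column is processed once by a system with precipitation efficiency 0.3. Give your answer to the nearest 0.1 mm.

Precipitable water is the column-integrated vapour mass per unit area: PW = (1/g) Σ q̄ Δp, with q in kg/kg and Δp in Pa (1 kg/m² of water = 1 mm).
Layer 1013–300 hPa: Δp = 713 hPa = 71300 Pa, q̄ = 0.0027 kg/kg → 0.0027 × 71300 / 9.8 = 19.64 mm
Layer 300–200 hPa: Δp = 100 hPa = 10000 Pa, q̄ = 0.0015 kg/kg → 0.0015 × 10000 / 9.8 = 1.53 mm
PW = 19.64 + 1.53 = 21.17 ≈ 21.2 mm.
Rainfall = ε × PW = 0.3 × 21.2 = 6.4 mm.

PW ≈ 21.2 mm; rainfall ≈ 6.4 mm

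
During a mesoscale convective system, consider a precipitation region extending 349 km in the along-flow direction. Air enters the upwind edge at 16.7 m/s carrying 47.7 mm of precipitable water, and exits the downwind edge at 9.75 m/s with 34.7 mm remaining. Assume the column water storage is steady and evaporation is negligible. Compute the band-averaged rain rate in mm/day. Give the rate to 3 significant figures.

R ≈ 113 mm/day

Column moisture flux per unit crosswind length is F = V × PW.
Inflow: F_in = 16.7 × 47.7 = 796.59 mm·m/s
Outflow: F_out = 9.75 × 34.7 = 338.325 mm·m/s
Steady-state rate R = (F_in − F_out)/L = (796.59 − 338.325) / 349000 m = 1.313e-03 mm/s.
R = 1.313e-03 × 3600 × 24 = 113 mm/day.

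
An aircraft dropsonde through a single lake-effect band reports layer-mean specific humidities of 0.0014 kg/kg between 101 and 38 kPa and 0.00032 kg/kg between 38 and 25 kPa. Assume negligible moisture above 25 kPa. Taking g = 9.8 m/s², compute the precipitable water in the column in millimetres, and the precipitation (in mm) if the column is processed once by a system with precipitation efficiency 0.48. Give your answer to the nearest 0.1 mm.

Precipitable water is the column-integrated vapour mass per unit area: PW = (1/g) Σ q̄ Δp, with q in kg/kg and Δp in Pa (1 kg/m² of water = 1 mm).
Layer 101–38 kPa: Δp = 630 hPa = 63000 Pa, q̄ = 0.0014 kg/kg → 0.0014 × 63000 / 9.8 = 9.00 mm
Layer 38–25 kPa: Δp = 130 hPa = 13000 Pa, q̄ = 0.00032 kg/kg → 0.00032 × 13000 / 9.8 = 0.42 mm
PW = 9.00 + 0.42 = 9.42 ≈ 9.4 mm.
Precipitation = ε × PW = 0.48 × 9.4 = 4.5 mm.

PW ≈ 9.4 mm; precipitation ≈ 4.5 mm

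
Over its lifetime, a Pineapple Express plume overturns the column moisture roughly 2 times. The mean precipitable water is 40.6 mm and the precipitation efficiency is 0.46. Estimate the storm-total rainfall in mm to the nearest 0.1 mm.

rainfall ≈ 37.4 mm

Each cycle deposits ε × PW = 0.46 × 40.6 = 18.676 mm.
Over 2 cycles: 2 × 18.676 = 37.4 mm.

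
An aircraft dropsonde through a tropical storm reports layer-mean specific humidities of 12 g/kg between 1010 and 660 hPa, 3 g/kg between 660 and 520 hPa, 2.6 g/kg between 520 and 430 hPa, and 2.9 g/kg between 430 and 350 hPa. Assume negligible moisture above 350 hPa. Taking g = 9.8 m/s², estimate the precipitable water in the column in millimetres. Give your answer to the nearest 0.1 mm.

Precipitable water is the column-integrated vapour mass per unit area: PW = (1/g) Σ q̄ Δp, with q in kg/kg and Δp in Pa (1 kg/m² of water = 1 mm).
Layer 1010–660 hPa: Δp = 350 hPa = 35000 Pa, q̄ = 0.012 kg/kg → 0.012 × 35000 / 9.8 = 42.86 mm
Layer 660–520 hPa: Δp = 140 hPa = 14000 Pa, q̄ = 0.003 kg/kg → 0.003 × 14000 / 9.8 = 4.29 mm
Layer 520–430 hPa: Δp = 90 hPa = 9000 Pa, q̄ = 0.0026 kg/kg → 0.0026 × 9000 / 9.8 = 2.39 mm
Layer 430–350 hPa: Δp = 80 hPa = 8000 Pa, q̄ = 0.0029 kg/kg → 0.0029 × 8000 / 9.8 = 2.37 mm
PW = 42.86 + 4.29 + 2.39 + 2.37 = 51.91 ≈ 51.9 mm.

PW ≈ 51.9 mm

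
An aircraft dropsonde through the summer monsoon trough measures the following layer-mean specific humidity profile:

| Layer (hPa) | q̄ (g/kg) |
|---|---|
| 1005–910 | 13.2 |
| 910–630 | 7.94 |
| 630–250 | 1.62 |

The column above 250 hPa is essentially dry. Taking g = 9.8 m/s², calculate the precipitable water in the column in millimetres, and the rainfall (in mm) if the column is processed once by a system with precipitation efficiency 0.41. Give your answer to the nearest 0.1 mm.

PW ≈ 41.8 mm; rainfall ≈ 17.1 mm

Precipitable water is the column-integrated vapour mass per unit area: PW = (1/g) Σ q̄ Δp, with q in kg/kg and Δp in Pa (1 kg/m² of water = 1 mm).
Layer 1005–910 hPa: Δp = 95 hPa = 9500 Pa, q̄ = 0.0132 kg/kg → 0.0132 × 9500 / 9.8 = 12.80 mm
Layer 910–630 hPa: Δp = 280 hPa = 28000 Pa, q̄ = 0.00794 kg/kg → 0.00794 × 28000 / 9.8 = 22.69 mm
Layer 630–250 hPa: Δp = 380 hPa = 38000 Pa, q̄ = 0.00162 kg/kg → 0.00162 × 38000 / 9.8 = 6.28 mm
PW = 12.80 + 22.69 + 6.28 = 41.77 ≈ 41.8 mm.
Rainfall = ε × PW = 0.41 × 41.8 = 17.1 mm.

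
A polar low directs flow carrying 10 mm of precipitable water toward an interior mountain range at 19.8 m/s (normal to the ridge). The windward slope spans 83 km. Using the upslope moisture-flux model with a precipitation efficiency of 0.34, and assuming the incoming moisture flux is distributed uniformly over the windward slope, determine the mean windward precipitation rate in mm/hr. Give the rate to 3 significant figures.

Incoming column moisture flux per unit ridge length: F = V × PW = 19.8 × 10 = 198 mm·m/s.
Spread over the 83 km slope with efficiency ε = 0.34: R = ε·F/W = 0.34 × 198 / 83000 m = 8.111e-04 mm/s.
R = 8.111e-04 × 3600 = 2.92 mm/hr.

R ≈ 2.92 mm/hr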